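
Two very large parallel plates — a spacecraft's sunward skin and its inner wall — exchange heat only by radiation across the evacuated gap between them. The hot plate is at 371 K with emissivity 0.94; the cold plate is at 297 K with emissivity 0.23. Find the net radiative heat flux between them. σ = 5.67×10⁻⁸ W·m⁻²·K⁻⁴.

For two infinite grey parallel plates, q = σ(T₁⁴ − T₂⁴)/(1/ε₁ + 1/ε₂ − 1).
T₁⁴ − T₂⁴ = 1.895×10¹⁰ − 7.781×10⁹ = 1.116×10¹⁰ K⁴.
1/ε₁ + 1/ε₂ − 1 = 1.064 + 4.348 − 1 = 4.412.
q = 5.67×10⁻⁸ × 1.116×10¹⁰ / 4.412.

q ≈ 143 W/m²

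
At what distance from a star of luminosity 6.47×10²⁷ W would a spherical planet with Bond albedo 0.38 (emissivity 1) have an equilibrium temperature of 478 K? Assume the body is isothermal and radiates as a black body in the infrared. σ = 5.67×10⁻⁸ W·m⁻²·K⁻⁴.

d ≈ 1.64×10¹¹ m

For an isothermal black-emitting sphere, (1−a)S·πr² = σ·4πr²·T⁴ ⇒ S = 4σT⁴/(1−a).
S = 4·5.67×10⁻⁸·(478)⁴/0.620 = 19100 W/m².
Flux falls as S = L/(4πd²), so d = √(L/(4πS)) = √(6.47×10²⁷/(4π·19100)).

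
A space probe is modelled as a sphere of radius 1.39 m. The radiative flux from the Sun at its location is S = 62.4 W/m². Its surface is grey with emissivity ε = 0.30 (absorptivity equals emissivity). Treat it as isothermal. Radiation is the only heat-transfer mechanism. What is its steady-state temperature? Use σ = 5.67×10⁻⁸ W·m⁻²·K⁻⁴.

T ≈ 129 K

At equilibrium, absorbed power = emitted power.
Absorbing cross-section = πr² = 6.070 m²; emitting surface = 4πr² = 24.28 m² (ratio 4).
εS·A_cross = εσ·A_surf·T⁴  ⇒  T⁴ = S/(4σ)   (ε cancels).
T⁴ = 62.4/(4·5.67×10⁻⁸) = 2.751×10⁸ K⁴.
T = (2.751×10⁸)^(1/4).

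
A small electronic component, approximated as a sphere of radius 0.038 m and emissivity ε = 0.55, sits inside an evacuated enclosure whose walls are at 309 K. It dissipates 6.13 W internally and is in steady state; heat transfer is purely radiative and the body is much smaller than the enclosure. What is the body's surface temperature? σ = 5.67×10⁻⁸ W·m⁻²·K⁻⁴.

T ≈ 376 K

For a small grey body in a large enclosure, net radiated power = εσA(T⁴ − T_w⁴).
Steady state: P = εσA(T⁴ − T_w⁴) with A = 4πr² = 0.01815 m².
T⁴ = P/(εσA) + T_w⁴ = 6.13/(0.55·5.67×10⁻⁸·0.01815) + (309)⁴
    = 1.083×10¹⁰ + 9.117×10⁹ = 1.995×10¹⁰ K⁴.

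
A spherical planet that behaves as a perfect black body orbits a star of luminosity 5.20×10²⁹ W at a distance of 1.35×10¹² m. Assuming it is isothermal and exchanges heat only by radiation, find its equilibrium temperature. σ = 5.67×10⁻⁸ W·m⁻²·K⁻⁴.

T ≈ 562 K

First find the stellar flux at distance d: S = L/(4πd²) = 5.20×10²⁹/(4π·(1.35×10¹²)²) = 22710 W/m².
For an isothermal sphere, absorbed (1−a)S·πr² = emitted σ·4πr²·T⁴, so T⁴ = (1−a)S/(4σ).
T⁴ = 1.00·22710/(4·5.67×10⁻⁸) = 1.001×10¹¹ K⁴.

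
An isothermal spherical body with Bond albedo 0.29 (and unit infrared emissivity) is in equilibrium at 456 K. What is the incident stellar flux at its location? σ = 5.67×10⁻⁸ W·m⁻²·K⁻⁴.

S ≈ 13800 W/m²

(1−a)S·πr² = σ·4πr²·T⁴ ⇒ S = 4σT⁴/(1−a).
S = 4·5.67×10⁻⁸·4.324×10¹⁰/0.710.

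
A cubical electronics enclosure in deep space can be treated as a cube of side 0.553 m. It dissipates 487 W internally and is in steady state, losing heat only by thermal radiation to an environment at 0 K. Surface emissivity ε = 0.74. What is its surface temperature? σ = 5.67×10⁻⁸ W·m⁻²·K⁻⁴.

Steady state: internal power = radiated power, P = εσA T⁴.
Radiating area A = 6L² = 1.835 m².
T⁴ = P/(εσA) = 487/(0.74·5.67×10⁻⁸·1.835) = 6.326×10⁹ K⁴.
T = (6.326×10⁹)^(1/4).

T ≈ 282 K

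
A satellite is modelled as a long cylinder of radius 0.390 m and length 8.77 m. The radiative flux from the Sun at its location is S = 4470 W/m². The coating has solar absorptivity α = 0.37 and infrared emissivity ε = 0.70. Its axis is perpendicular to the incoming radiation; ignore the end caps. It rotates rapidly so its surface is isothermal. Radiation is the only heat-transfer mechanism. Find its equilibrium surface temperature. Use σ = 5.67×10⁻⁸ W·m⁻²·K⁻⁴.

T ≈ 339 K

At equilibrium, absorbed power = emitted power.
Absorbing cross-section = 2rL = 6.841 m²; emitting surface = 2πrL = 21.49 m² (ratio π).
αS·A_cross = εσ·A_surf·T⁴  ⇒  T⁴ = αS/(ε·πσ).
T⁴ = 0.370·4470/(0.70·π·5.67×10⁻⁸) = 1.326×10¹⁰ K⁴.
T = (1.326×10¹⁰)^(1/4).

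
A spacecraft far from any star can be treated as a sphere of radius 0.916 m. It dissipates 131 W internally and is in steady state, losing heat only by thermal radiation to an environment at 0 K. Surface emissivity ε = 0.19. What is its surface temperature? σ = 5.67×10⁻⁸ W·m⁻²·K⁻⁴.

T ≈ 184 K

Steady state: internal power = radiated power, P = εσA T⁴.
Radiating area A = 4πr² = 10.54 m².
T⁴ = P/(εσA) = 131/(0.19·5.67×10⁻⁸·10.54) = 1.153×10⁹ K⁴.
T = (1.153×10⁹)^(1/4).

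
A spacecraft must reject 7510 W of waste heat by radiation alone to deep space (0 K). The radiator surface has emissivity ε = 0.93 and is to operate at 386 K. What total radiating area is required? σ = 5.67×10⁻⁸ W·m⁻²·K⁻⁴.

P = εσA T⁴ ⇒ A = P/(εσT⁴).
T⁴ = 2.220×10¹⁰ K⁴.
A = 7510/(0.93 × 5.67×10⁻⁸ × 2.220×10¹⁰).

A ≈ 6.42 m²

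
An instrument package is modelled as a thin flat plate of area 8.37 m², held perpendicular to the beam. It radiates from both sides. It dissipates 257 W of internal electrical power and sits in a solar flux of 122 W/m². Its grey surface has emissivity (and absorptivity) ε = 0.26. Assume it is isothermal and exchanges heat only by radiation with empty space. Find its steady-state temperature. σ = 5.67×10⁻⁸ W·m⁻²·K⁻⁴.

At steady state, absorbed solar power + internal power = radiated power.
Absorbed: α·S·A_cross = 0.26·122·8.370 = 265.5 W (cross-section A).
Total input = 265.5 + 257 = 522.5 W.
Radiated: εσ·A_surf·T⁴ with A_surf = 2A = 16.74 m².
T⁴ = 522.5/(0.26·5.67×10⁻⁸·16.74) = 2.117×10⁹ K⁴.

T ≈ 215 K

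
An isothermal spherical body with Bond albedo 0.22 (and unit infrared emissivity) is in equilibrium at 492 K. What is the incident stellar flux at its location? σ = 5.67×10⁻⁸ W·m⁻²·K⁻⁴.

(1−a)S·πr² = σ·4πr²·T⁴ ⇒ S = 4σT⁴/(1−a).
S = 4·5.67×10⁻⁸·5.859×10¹⁰/0.780.

S ≈ 17000 W/m²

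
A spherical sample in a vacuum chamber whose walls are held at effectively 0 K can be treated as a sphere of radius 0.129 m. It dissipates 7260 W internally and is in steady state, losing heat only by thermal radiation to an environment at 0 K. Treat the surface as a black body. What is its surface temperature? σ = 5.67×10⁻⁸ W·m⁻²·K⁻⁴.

T ≈ 885 K

Steady state: internal power = radiated power, P = εσA T⁴.
Radiating area A = 4πr² = 0.2091 m².
T⁴ = P/(εσA) = 7260/(1.0·5.67×10⁻⁸·0.2091) = 6.123×10¹¹ K⁴.
T = (6.123×10¹¹)^(1/4).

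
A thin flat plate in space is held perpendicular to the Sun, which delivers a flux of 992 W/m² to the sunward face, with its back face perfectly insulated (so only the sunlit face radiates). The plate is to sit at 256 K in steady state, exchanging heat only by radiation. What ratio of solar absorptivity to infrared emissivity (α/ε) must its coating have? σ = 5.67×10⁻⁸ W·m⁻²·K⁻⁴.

α/ε ≈ 0.245

Balance: αS·A = εσ·1A·T⁴ ⇒ α/ε = σT⁴/S.
α/ε = 5.67×10⁻⁸·(256)⁴/992 = 5.67×10⁻⁸·4.295×10⁹/992.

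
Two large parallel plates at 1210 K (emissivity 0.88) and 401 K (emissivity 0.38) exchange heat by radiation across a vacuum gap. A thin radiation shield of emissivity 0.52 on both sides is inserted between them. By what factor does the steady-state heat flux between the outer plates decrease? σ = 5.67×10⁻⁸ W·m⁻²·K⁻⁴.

Without shield: q₀ = σΔ(T⁴)/(1/ε₁+1/ε₂−1) with denominator 2.768.
With shield the two gaps are in series; the resistances add: (1/ε₁+1/ε_s−1)+(1/ε_s+1/ε₂−1) = 2.059+3.555 = 5.614.
Heat-flux ratio q₀/q = 5.614/2.768.

factor ≈ 2.03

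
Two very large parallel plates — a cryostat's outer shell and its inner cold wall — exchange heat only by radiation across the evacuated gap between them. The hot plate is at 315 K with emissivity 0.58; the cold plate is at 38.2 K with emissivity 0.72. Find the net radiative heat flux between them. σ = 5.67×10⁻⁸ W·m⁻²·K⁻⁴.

q ≈ 264 W/m²

For two infinite grey parallel plates, q = σ(T₁⁴ − T₂⁴)/(1/ε₁ + 1/ε₂ − 1).
T₁⁴ − T₂⁴ = 9.846×10⁹ − 2.129×10⁶ = 9.843×10⁹ K⁴.
1/ε₁ + 1/ε₂ − 1 = 1.724 + 1.389 − 1 = 2.113.
q = 5.67×10⁻⁸ × 9.843×10⁹ / 2.113.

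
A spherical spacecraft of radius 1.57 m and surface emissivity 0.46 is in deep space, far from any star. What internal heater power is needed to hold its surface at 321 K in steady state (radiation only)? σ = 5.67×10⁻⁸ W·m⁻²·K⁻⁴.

P ≈ 8580 W

P = εσ·4πr²·T⁴.
4πr² = 30.97 m²; T⁴ = 1.062×10¹⁰ K⁴.
P = 0.46·5.67×10⁻⁸·30.97·1.062×10¹⁰.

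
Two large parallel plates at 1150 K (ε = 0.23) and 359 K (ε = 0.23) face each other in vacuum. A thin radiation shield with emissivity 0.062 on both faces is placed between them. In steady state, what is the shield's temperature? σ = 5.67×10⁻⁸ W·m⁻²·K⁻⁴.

In steady state the net flux on the hot side equals that on the cold side.
σ(T₁⁴−T_s⁴)/D₁ = σ(T_s⁴−T₂⁴)/D₂, with D₁ = 1/ε₁+1/ε_s−1 = 19.48, D₂ = 1/ε_s+1/ε₂−1 = 19.48.
Solve for T_s⁴: T_s⁴ = (D₂·T₁⁴ + D₁·T₂⁴)/(D₁+D₂) = 8.828×10¹¹ K⁴.

T_s ≈ 969 K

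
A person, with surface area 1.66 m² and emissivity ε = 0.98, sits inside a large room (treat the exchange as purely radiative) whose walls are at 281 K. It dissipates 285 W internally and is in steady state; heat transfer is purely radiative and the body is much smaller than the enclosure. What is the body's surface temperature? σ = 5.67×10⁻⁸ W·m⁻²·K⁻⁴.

For a small grey body in a large enclosure, net radiated power = εσA(T⁴ − T_w⁴).
Steady state: P = εσA(T⁴ − T_w⁴) with A = 1.66 m².
T⁴ = P/(εσA) + T_w⁴ = 285/(0.98·5.67×10⁻⁸·1.660) + (281)⁴
    = 3.090×10⁹ + 6.235×10⁹ = 9.325×10⁹ K⁴.

T ≈ 311 K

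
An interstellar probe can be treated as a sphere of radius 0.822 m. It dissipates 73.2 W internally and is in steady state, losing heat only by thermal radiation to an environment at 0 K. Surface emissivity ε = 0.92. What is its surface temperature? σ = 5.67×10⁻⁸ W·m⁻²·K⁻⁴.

T ≈ 113 K

Steady state: internal power = radiated power, P = εσA T⁴.
Radiating area A = 4πr² = 8.491 m².
T⁴ = P/(εσA) = 73.2/(0.92·5.67×10⁻⁸·8.491) = 1.653×10⁸ K⁴.
T = (1.653×10⁸)^(1/4).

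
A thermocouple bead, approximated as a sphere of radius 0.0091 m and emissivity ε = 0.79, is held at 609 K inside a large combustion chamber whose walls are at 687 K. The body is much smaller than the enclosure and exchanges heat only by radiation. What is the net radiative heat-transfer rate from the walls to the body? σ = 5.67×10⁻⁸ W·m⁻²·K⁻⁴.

For a small grey body in a large enclosure: P_net = εσA(T_body⁴ − T_wall⁴).
A = 4πr² = 0.001041 m²; T_body⁴ − T_wall⁴ = 1.376×10¹¹ − 2.228×10¹¹ = -8.520×10¹⁰ K⁴.
|P_net| = 0.79·5.67×10⁻⁸·0.001041·8.520×10¹⁰.

P_net ≈ 3.97 W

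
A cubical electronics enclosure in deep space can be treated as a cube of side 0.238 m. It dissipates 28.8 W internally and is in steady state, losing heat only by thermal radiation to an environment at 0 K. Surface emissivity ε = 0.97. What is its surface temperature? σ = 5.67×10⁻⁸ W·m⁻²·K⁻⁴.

Steady state: internal power = radiated power, P = εσA T⁴.
Radiating area A = 6L² = 0.3399 m².
T⁴ = P/(εσA) = 28.8/(0.97·5.67×10⁻⁸·0.3399) = 1.541×10⁹ K⁴.
T = (1.541×10⁹)^(1/4).

T ≈ 198 K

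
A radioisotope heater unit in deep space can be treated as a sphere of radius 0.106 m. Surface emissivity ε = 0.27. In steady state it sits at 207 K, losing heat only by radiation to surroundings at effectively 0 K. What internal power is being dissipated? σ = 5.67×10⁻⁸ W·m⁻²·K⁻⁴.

P ≈ 3.97 W

Steady state: P = εσA T⁴.
A = 4πr² = 0.1412 m²; T⁴ = (207)⁴ = 1.836×10⁹ K⁴.
P = 0.27 × 5.67×10⁻⁸ × 0.1412 × 1.836×10⁹.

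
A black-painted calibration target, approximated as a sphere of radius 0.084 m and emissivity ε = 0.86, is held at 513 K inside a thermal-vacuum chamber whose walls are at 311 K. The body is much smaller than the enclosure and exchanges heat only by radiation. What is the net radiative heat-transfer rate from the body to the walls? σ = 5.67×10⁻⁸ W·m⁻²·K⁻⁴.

For a small grey body in a large enclosure: P_net = εσA(T_body⁴ − T_wall⁴).
A = 4πr² = 0.08867 m²; T_body⁴ − T_wall⁴ = 6.926×10¹⁰ − 9.355×10⁹ = 5.990×10¹⁰ K⁴.
|P_net| = 0.86·5.67×10⁻⁸·0.08867·5.990×10¹⁰.

P_net ≈ 259 W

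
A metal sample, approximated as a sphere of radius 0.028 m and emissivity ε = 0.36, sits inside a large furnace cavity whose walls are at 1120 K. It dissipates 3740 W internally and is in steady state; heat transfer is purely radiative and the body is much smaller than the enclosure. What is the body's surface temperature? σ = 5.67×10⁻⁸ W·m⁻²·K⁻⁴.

T ≈ 2120 K

For a small grey body in a large enclosure, net radiated power = εσA(T⁴ − T_w⁴).
Steady state: P = εσA(T⁴ − T_w⁴) with A = 4πr² = 0.009852 m².
T⁴ = P/(εσA) + T_w⁴ = 3740/(0.36·5.67×10⁻⁸·0.009852) + (1120)⁴
    = 1.860×10¹³ + 1.574×10¹² = 2.017×10¹³ K⁴.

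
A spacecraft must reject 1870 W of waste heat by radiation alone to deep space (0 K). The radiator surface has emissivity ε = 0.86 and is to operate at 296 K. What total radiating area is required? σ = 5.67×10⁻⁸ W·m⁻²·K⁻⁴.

P = εσA T⁴ ⇒ A = P/(εσT⁴).
T⁴ = 7.677×10⁹ K⁴.
A = 1870/(0.86 × 5.67×10⁻⁸ × 7.677×10⁹).

A ≈ 5.00 m²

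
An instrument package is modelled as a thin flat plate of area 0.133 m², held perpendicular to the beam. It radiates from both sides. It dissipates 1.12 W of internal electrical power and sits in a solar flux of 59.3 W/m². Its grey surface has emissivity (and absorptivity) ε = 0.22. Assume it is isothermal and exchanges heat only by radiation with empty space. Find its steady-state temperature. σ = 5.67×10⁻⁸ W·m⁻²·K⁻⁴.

T ≈ 171 K

At steady state, absorbed solar power + internal power = radiated power.
Absorbed: α·S·A_cross = 0.22·59.3·0.1330 = 1.735 W (cross-section A).
Total input = 1.735 + 1.12 = 2.855 W.
Radiated: εσ·A_surf·T⁴ with A_surf = 2A = 0.2660 m².
T⁴ = 2.855/(0.22·5.67×10⁻⁸·0.2660) = 8.605×10⁸ K⁴.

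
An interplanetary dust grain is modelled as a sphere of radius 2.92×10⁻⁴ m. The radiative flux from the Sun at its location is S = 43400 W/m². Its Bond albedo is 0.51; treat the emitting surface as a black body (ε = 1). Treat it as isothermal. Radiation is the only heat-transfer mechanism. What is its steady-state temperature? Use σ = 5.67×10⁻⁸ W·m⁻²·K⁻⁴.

At equilibrium, absorbed power = emitted power.
Absorbing cross-section = πr² = 2.679×10⁻⁷ m²; emitting surface = 4πr² = 1.071×10⁻⁶ m² (ratio 4).
(1−a)S·A_cross = εσ·A_surf·T⁴  ⇒  T⁴ = (1−a)S/(4σ).
T⁴ = 0.490·43400/(4·5.67×10⁻⁸) = 9.377×10¹⁰ K⁴.
T = (9.377×10¹⁰)^(1/4).

T ≈ 553 K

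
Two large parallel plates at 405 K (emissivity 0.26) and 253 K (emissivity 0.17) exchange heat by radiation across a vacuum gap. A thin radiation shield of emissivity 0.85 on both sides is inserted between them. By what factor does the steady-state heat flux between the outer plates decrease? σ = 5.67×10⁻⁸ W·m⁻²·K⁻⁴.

factor ≈ 1.16

Without shield: q₀ = σΔ(T⁴)/(1/ε₁+1/ε₂−1) with denominator 8.729.
With shield the two gaps are in series; the resistances add: (1/ε₁+1/ε_s−1)+(1/ε_s+1/ε₂−1) = 4.023+6.059 = 10.08.
Heat-flux ratio q₀/q = 10.08/8.729.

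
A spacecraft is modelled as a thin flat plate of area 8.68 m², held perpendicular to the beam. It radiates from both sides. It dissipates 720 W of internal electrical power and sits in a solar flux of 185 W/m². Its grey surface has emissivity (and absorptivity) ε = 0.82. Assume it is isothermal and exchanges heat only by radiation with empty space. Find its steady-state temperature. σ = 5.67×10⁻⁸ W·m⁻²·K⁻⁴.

At steady state, absorbed solar power + internal power = radiated power.
Absorbed: α·S·A_cross = 0.82·185·8.680 = 1317 W (cross-section A).
Total input = 1317 + 720 = 2037 W.
Radiated: εσ·A_surf·T⁴ with A_surf = 2A = 17.36 m².
T⁴ = 2037/(0.82·5.67×10⁻⁸·17.36) = 2.523×10⁹ K⁴.

T ≈ 224 K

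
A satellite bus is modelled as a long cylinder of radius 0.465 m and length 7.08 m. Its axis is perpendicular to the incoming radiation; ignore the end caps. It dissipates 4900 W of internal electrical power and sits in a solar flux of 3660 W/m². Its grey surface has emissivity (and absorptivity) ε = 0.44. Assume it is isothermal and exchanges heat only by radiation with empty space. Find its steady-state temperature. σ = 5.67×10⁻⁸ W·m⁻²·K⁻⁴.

At steady state, absorbed solar power + internal power = radiated power.
Absorbed: α·S·A_cross = 0.44·3660·6.584 = 10600 W (cross-section 2rL).
Total input = 10600 + 4900 = 15500 W.
Radiated: εσ·A_surf·T⁴ with A_surf = 2πrL = 20.69 m².
T⁴ = 15500/(0.44·5.67×10⁻⁸·20.69) = 3.004×10¹⁰ K⁴.

T ≈ 416 K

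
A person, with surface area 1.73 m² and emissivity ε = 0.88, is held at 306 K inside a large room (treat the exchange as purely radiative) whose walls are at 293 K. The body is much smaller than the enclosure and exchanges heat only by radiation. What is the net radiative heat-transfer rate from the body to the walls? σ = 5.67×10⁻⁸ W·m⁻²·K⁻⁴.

P_net ≈ 121 W

For a small grey body in a large enclosure: P_net = εσA(T_body⁴ − T_wall⁴).
A = 1.73 m²; T_body⁴ − T_wall⁴ = 8.768×10⁹ − 7.370×10⁹ = 1.398×10⁹ K⁴.
|P_net| = 0.88·5.67×10⁻⁸·1.730·1.398×10⁹.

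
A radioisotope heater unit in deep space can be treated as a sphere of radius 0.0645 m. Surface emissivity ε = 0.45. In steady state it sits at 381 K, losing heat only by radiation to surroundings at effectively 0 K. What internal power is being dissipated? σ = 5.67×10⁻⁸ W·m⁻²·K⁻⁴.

P ≈ 28.1 W

Steady state: P = εσA T⁴.
A = 4πr² = 0.05228 m²; T⁴ = (381)⁴ = 2.107×10¹⁰ K⁴.
P = 0.45 × 5.67×10⁻⁸ × 0.05228 × 2.107×10¹⁰.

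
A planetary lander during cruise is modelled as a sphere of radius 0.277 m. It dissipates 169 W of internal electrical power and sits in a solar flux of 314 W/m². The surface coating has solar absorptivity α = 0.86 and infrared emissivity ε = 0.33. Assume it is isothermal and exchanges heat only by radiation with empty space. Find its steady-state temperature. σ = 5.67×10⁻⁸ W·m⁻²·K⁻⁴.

At steady state, absorbed solar power + internal power = radiated power.
Absorbed: α·S·A_cross = 0.86·314·0.2411 = 65.09 W (cross-section πr²).
Total input = 65.09 + 169 = 234.1 W.
Radiated: εσ·A_surf·T⁴ with A_surf = 4πr² = 0.9642 m².
T⁴ = 234.1/(0.33·5.67×10⁻⁸·0.9642) = 1.298×10¹⁰ K⁴.

T ≈ 338 K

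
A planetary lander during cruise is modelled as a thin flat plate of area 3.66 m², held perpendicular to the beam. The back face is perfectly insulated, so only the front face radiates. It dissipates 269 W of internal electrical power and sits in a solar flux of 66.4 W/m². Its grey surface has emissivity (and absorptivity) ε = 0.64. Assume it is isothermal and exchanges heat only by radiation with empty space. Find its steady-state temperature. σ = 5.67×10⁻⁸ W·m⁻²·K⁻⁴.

T ≈ 238 K

At steady state, absorbed solar power + internal power = radiated power.
Absorbed: α·S·A_cross = 0.64·66.4·3.660 = 155.5 W (cross-section A).
Total input = 155.5 + 269 = 424.5 W.
Radiated: εσ·A_surf·T⁴ with A_surf = A = 3.660 m².
T⁴ = 424.5/(0.64·5.67×10⁻⁸·3.660) = 3.196×10⁹ K⁴.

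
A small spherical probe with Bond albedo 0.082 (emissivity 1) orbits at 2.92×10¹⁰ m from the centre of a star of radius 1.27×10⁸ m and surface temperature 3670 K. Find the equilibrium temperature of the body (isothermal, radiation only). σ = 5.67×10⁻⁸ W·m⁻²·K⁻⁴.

The star's surface emits σT_*⁴; at distance d the flux is S = σT_*⁴(R_*/d)².
S = 5.67×10⁻⁸·(3670)⁴·(1.27×10⁸/2.92×10¹⁰)² = 194.6 W/m².
For an isothermal sphere T⁴ = (1−a)S/(4σ) = 7.876×10⁸ K⁴.

T ≈ 168 K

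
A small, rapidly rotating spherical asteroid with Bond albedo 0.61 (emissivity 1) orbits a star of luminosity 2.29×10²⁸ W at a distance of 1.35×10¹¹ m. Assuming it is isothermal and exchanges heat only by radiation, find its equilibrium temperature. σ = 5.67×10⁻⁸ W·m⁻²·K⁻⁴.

T ≈ 644 K

First find the stellar flux at distance d: S = L/(4πd²) = 2.29×10²⁸/(4π·(1.35×10¹¹)²) = 99990 W/m².
For an isothermal sphere, absorbed (1−a)S·πr² = emitted σ·4πr²·T⁴, so T⁴ = (1−a)S/(4σ).
T⁴ = 0.390·99990/(4·5.67×10⁻⁸) = 1.719×10¹¹ K⁴.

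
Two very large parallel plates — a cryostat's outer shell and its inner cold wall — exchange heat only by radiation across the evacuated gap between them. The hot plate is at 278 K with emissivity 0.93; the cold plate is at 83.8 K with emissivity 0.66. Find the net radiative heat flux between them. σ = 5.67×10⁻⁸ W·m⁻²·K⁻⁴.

q ≈ 211 W/m²

For two infinite grey parallel plates, q = σ(T₁⁴ − T₂⁴)/(1/ε₁ + 1/ε₂ − 1).
T₁⁴ − T₂⁴ = 5.973×10⁹ − 4.931×10⁷ = 5.924×10⁹ K⁴.
1/ε₁ + 1/ε₂ − 1 = 1.075 + 1.515 − 1 = 1.590.
q = 5.67×10⁻⁸ × 5.924×10⁹ / 1.590.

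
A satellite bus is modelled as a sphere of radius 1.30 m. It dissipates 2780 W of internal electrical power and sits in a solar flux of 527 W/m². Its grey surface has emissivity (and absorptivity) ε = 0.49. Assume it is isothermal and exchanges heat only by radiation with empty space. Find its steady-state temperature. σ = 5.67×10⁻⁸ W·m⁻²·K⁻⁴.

T ≈ 290 K

At steady state, absorbed solar power + internal power = radiated power.
Absorbed: α·S·A_cross = 0.49·527·5.309 = 1371 W (cross-section πr²).
Total input = 1371 + 2780 = 4151 W.
Radiated: εσ·A_surf·T⁴ with A_surf = 4πr² = 21.24 m².
T⁴ = 4151/(0.49·5.67×10⁻⁸·21.24) = 7.035×10⁹ K⁴.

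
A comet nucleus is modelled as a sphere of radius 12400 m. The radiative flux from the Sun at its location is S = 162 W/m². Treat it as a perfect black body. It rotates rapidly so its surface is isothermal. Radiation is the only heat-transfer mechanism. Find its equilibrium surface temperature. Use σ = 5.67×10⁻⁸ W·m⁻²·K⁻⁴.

T ≈ 163 K

At equilibrium, absorbed power = emitted power.
Absorbing cross-section = πr² = 4.831×10⁸ m²; emitting surface = 4πr² = 1.932×10⁹ m² (ratio 4).
S·A_cross = εσ·A_surf·T⁴  ⇒  T⁴ = S/(4σ).
T⁴ = 1.00·162/(4·5.67×10⁻⁸) = 7.143×10⁸ K⁴.
T = (7.143×10⁸)^(1/4).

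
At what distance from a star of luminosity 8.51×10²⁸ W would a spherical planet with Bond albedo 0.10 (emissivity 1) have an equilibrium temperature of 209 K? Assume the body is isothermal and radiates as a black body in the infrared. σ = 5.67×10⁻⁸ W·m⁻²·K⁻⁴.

For an isothermal black-emitting sphere, (1−a)S·πr² = σ·4πr²·T⁴ ⇒ S = 4σT⁴/(1−a).
S = 4·5.67×10⁻⁸·(209)⁴/0.900 = 480.8 W/m².
Flux falls as S = L/(4πd²), so d = √(L/(4πS)) = √(8.51×10²⁸/(4π·480.8)).

d ≈ 3.75×10¹² m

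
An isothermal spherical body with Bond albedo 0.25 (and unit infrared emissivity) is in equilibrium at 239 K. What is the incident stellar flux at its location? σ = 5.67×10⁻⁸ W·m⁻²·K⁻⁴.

(1−a)S·πr² = σ·4πr²·T⁴ ⇒ S = 4σT⁴/(1−a).
S = 4·5.67×10⁻⁸·3.263×10⁹/0.750.

S ≈ 987 W/m²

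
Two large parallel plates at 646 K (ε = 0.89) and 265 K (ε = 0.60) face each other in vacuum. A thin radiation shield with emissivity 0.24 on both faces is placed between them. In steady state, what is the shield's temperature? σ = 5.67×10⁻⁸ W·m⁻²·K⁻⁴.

T_s ≈ 555 K

In steady state the net flux on the hot side equals that on the cold side.
σ(T₁⁴−T_s⁴)/D₁ = σ(T_s⁴−T₂⁴)/D₂, with D₁ = 1/ε₁+1/ε_s−1 = 4.290, D₂ = 1/ε_s+1/ε₂−1 = 4.833.
Solve for T_s⁴: T_s⁴ = (D₂·T₁⁴ + D₁·T₂⁴)/(D₁+D₂) = 9.458×10¹⁰ K⁴.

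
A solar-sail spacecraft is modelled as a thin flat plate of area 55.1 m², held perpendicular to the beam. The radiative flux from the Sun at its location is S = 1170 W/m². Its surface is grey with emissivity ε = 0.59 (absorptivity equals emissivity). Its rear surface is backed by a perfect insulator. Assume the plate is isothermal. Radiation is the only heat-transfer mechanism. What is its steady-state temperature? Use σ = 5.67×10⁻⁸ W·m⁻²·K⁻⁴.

T ≈ 379 K

At equilibrium, absorbed power = emitted power.
Absorbing cross-section = A = 55.10 m²; emitting surface = A = 55.10 m² (ratio 1).
εS·A_cross = εσ·A_surf·T⁴  ⇒  T⁴ = S/(1σ)   (ε cancels).
T⁴ = 1170/(1·5.67×10⁻⁸) = 2.063×10¹⁰ K⁴.
T = (2.063×10¹⁰)^(1/4).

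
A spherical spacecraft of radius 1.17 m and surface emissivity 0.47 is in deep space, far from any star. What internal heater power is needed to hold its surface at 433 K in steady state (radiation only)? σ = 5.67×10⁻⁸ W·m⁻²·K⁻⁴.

P = εσ·4πr²·T⁴.
4πr² = 17.20 m²; T⁴ = 3.515×10¹⁰ K⁴.
P = 0.47·5.67×10⁻⁸·17.20·3.515×10¹⁰.

P ≈ 16100 W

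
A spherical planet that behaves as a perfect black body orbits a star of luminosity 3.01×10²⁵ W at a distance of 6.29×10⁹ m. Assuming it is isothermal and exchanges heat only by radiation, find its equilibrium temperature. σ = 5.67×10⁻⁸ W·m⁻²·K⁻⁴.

First find the stellar flux at distance d: S = L/(4πd²) = 3.01×10²⁵/(4π·(6.29×10⁹)²) = 60540 W/m².
For an isothermal sphere, absorbed (1−a)S·πr² = emitted σ·4πr²·T⁴, so T⁴ = (1−a)S/(4σ).
T⁴ = 1.00·60540/(4·5.67×10⁻⁸) = 2.669×10¹¹ K⁴.

T ≈ 719 K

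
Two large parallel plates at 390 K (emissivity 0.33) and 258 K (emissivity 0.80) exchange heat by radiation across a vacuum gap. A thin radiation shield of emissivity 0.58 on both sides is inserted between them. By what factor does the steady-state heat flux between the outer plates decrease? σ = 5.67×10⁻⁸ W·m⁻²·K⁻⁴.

Without shield: q₀ = σΔ(T⁴)/(1/ε₁+1/ε₂−1) with denominator 3.280.
With shield the two gaps are in series; the resistances add: (1/ε₁+1/ε_s−1)+(1/ε_s+1/ε₂−1) = 3.754+1.974 = 5.729.
Heat-flux ratio q₀/q = 5.729/3.280.

factor ≈ 1.75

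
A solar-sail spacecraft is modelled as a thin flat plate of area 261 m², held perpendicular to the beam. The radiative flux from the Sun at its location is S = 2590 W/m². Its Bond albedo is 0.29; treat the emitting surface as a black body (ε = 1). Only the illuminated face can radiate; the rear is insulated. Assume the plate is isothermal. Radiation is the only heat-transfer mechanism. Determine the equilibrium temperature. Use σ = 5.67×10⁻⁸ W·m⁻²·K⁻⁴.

At equilibrium, absorbed power = emitted power.
Absorbing cross-section = A = 261.0 m²; emitting surface = A = 261.0 m² (ratio 1).
(1−a)S·A_cross = εσ·A_surf·T⁴  ⇒  T⁴ = (1−a)S/(1σ).
T⁴ = 0.710·2590/(1·5.67×10⁻⁸) = 3.243×10¹⁰ K⁴.
T = (3.243×10¹⁰)^(1/4).

T ≈ 424 K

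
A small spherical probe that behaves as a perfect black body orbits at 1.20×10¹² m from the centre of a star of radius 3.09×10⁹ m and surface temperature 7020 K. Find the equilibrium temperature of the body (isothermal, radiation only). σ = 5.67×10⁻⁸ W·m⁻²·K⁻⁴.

The star's surface emits σT_*⁴; at distance d the flux is S = σT_*⁴(R_*/d)².
S = 5.67×10⁻⁸·(7020)⁴·(3.09×10⁹/1.20×10¹²)² = 913.0 W/m².
For an isothermal sphere T⁴ = (1−a)S/(4σ) = 4.026×10⁹ K⁴.

T ≈ 252 K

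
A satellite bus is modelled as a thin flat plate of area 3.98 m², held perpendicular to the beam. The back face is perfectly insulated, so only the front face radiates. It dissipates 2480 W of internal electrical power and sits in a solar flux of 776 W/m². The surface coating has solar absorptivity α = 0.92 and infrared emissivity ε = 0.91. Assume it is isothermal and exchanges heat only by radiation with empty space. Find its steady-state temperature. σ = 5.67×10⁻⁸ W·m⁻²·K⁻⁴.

T ≈ 401 K

At steady state, absorbed solar power + internal power = radiated power.
Absorbed: α·S·A_cross = 0.92·776·3.980 = 2841 W (cross-section A).
Total input = 2841 + 2480 = 5321 W.
Radiated: εσ·A_surf·T⁴ with A_surf = A = 3.980 m².
T⁴ = 5321/(0.91·5.67×10⁻⁸·3.980) = 2.591×10¹⁰ K⁴.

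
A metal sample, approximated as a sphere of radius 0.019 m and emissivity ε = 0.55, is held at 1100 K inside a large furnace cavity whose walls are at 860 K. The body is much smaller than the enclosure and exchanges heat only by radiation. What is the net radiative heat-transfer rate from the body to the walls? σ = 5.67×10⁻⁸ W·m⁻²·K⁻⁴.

For a small grey body in a large enclosure: P_net = εσA(T_body⁴ − T_wall⁴).
A = 4πr² = 0.004536 m²; T_body⁴ − T_wall⁴ = 1.464×10¹² − 5.470×10¹¹ = 9.171×10¹¹ K⁴.
|P_net| = 0.55·5.67×10⁻⁸·0.004536·9.171×10¹¹.

P_net ≈ 130 W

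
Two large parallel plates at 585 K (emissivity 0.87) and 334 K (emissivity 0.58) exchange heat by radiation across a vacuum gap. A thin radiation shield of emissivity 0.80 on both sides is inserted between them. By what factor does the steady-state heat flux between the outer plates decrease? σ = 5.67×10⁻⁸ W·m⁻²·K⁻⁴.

factor ≈ 1.80

Without shield: q₀ = σΔ(T⁴)/(1/ε₁+1/ε₂−1) with denominator 1.874.
With shield the two gaps are in series; the resistances add: (1/ε₁+1/ε_s−1)+(1/ε_s+1/ε₂−1) = 1.399+1.974 = 3.374.
Heat-flux ratio q₀/q = 3.374/1.874.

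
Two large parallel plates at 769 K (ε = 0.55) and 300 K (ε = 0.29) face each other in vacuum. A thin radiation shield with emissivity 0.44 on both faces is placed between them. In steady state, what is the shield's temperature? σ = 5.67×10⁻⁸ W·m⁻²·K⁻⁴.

In steady state the net flux on the hot side equals that on the cold side.
σ(T₁⁴−T_s⁴)/D₁ = σ(T_s⁴−T₂⁴)/D₂, with D₁ = 1/ε₁+1/ε_s−1 = 3.091, D₂ = 1/ε_s+1/ε₂−1 = 4.721.
Solve for T_s⁴: T_s⁴ = (D₂·T₁⁴ + D₁·T₂⁴)/(D₁+D₂) = 2.145×10¹¹ K⁴.

T_s ≈ 681 K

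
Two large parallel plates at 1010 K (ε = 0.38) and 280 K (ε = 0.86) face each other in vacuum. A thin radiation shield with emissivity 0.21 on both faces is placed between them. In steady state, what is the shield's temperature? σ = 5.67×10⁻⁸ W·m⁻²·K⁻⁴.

In steady state the net flux on the hot side equals that on the cold side.
σ(T₁⁴−T_s⁴)/D₁ = σ(T_s⁴−T₂⁴)/D₂, with D₁ = 1/ε₁+1/ε_s−1 = 6.393, D₂ = 1/ε_s+1/ε₂−1 = 4.925.
Solve for T_s⁴: T_s⁴ = (D₂·T₁⁴ + D₁·T₂⁴)/(D₁+D₂) = 4.563×10¹¹ K⁴.

T_s ≈ 822 K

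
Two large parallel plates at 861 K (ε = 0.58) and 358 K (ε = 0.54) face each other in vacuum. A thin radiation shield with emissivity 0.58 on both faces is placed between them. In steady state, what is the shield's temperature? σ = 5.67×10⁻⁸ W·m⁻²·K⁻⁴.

In steady state the net flux on the hot side equals that on the cold side.
σ(T₁⁴−T_s⁴)/D₁ = σ(T_s⁴−T₂⁴)/D₂, with D₁ = 1/ε₁+1/ε_s−1 = 2.448, D₂ = 1/ε_s+1/ε₂−1 = 2.576.
Solve for T_s⁴: T_s⁴ = (D₂·T₁⁴ + D₁·T₂⁴)/(D₁+D₂) = 2.898×10¹¹ K⁴.

T_s ≈ 734 K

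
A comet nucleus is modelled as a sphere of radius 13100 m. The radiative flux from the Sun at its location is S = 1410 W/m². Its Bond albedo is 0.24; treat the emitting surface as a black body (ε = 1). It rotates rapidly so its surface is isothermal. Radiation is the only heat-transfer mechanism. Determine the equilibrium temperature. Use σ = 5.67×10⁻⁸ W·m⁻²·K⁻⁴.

T ≈ 262 K

At equilibrium, absorbed power = emitted power.
Absorbing cross-section = πr² = 5.391×10⁸ m²; emitting surface = 4πr² = 2.157×10⁹ m² (ratio 4).
(1−a)S·A_cross = εσ·A_surf·T⁴  ⇒  T⁴ = (1−a)S/(4σ).
T⁴ = 0.760·1410/(4·5.67×10⁻⁸) = 4.725×10⁹ K⁴.
T = (4.725×10⁹)^(1/4).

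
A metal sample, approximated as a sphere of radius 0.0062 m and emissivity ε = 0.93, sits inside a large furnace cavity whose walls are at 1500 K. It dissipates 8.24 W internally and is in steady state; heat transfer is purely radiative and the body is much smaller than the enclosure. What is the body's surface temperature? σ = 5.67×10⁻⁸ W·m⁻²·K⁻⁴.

For a small grey body in a large enclosure, net radiated power = εσA(T⁴ − T_w⁴).
Steady state: P = εσA(T⁴ − T_w⁴) with A = 4πr² = 4.831×10⁻⁴ m².
T⁴ = P/(εσA) + T_w⁴ = 8.24/(0.93·5.67×10⁻⁸·4.831×10⁻⁴) + (1500)⁴
    = 3.235×10¹¹ + 5.062×10¹² = 5.386×10¹² K⁴.

T ≈ 1520 K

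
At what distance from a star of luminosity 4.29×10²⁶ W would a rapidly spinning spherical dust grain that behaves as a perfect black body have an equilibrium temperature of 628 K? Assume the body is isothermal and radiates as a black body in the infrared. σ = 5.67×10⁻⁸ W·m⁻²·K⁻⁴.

For an isothermal black-emitting sphere, (1−a)S·πr² = σ·4πr²·T⁴ ⇒ S = 4σT⁴/(1−a).
S = 4·5.67×10⁻⁸·(628)⁴/1.00 = 35280 W/m².
Flux falls as S = L/(4πd²), so d = √(L/(4πS)) = √(4.29×10²⁶/(4π·35280)).

d ≈ 3.11×10¹⁰ m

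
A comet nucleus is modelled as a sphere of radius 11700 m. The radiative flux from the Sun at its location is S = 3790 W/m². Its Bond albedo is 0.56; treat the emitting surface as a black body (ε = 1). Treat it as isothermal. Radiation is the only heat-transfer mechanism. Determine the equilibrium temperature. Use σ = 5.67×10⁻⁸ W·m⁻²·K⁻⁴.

T ≈ 293 K

At equilibrium, absorbed power = emitted power.
Absorbing cross-section = πr² = 4.301×10⁸ m²; emitting surface = 4πr² = 1.720×10⁹ m² (ratio 4).
(1−a)S·A_cross = εσ·A_surf·T⁴  ⇒  T⁴ = (1−a)S/(4σ).
T⁴ = 0.440·3790/(4·5.67×10⁻⁸) = 7.353×10⁹ K⁴.
T = (7.353×10⁹)^(1/4).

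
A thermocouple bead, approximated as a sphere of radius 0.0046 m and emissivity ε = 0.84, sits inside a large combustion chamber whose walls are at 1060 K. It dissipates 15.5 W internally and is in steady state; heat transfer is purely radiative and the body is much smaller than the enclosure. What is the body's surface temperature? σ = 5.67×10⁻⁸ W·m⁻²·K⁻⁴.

T ≈ 1260 K

For a small grey body in a large enclosure, net radiated power = εσA(T⁴ − T_w⁴).
Steady state: P = εσA(T⁴ − T_w⁴) with A = 4πr² = 2.659×10⁻⁴ m².
T⁴ = P/(εσA) + T_w⁴ = 15.5/(0.84·5.67×10⁻⁸·2.659×10⁻⁴) + (1060)⁴
    = 1.224×10¹² + 1.262×10¹² = 2.486×10¹² K⁴.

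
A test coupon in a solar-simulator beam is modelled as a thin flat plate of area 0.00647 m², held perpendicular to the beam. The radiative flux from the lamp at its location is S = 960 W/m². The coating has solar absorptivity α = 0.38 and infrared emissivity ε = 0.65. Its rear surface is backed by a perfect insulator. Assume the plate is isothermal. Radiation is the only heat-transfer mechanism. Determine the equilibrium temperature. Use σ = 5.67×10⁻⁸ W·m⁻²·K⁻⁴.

T ≈ 315 K

At equilibrium, absorbed power = emitted power.
Absorbing cross-section = A = 0.006470 m²; emitting surface = A = 0.006470 m² (ratio 1).
αS·A_cross = εσ·A_surf·T⁴  ⇒  T⁴ = αS/(ε·1σ).
T⁴ = 0.380·960/(0.65·1·5.67×10⁻⁸) = 9.898×10⁹ K⁴.
T = (9.898×10⁹)^(1/4).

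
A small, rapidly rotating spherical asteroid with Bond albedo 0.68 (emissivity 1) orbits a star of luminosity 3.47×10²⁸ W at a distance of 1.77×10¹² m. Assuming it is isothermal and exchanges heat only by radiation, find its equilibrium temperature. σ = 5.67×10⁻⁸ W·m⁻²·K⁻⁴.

T ≈ 188 K

First find the stellar flux at distance d: S = L/(4πd²) = 3.47×10²⁸/(4π·(1.77×10¹²)²) = 881.4 W/m².
For an isothermal sphere, absorbed (1−a)S·πr² = emitted σ·4πr²·T⁴, so T⁴ = (1−a)S/(4σ).
T⁴ = 0.320·881.4/(4·5.67×10⁻⁸) = 1.244×10⁹ K⁴.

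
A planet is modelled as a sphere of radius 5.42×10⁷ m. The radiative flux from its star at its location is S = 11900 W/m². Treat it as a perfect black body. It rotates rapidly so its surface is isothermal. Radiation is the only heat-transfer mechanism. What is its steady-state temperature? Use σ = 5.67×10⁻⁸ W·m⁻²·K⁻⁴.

At equilibrium, absorbed power = emitted power.
Absorbing cross-section = πr² = 9.229×10¹⁵ m²; emitting surface = 4πr² = 3.692×10¹⁶ m² (ratio 4).
S·A_cross = εσ·A_surf·T⁴  ⇒  T⁴ = S/(4σ).
T⁴ = 1.00·11900/(4·5.67×10⁻⁸) = 5.247×10¹⁰ K⁴.
T = (5.247×10¹⁰)^(1/4).

T ≈ 479 K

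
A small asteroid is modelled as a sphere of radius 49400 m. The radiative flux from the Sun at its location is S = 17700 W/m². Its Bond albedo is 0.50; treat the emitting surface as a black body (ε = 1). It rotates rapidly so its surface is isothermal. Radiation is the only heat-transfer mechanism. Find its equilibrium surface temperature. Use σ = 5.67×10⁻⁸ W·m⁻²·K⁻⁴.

At equilibrium, absorbed power = emitted power.
Absorbing cross-section = πr² = 7.667×10⁹ m²; emitting surface = 4πr² = 3.067×10¹⁰ m² (ratio 4).
(1−a)S·A_cross = εσ·A_surf·T⁴  ⇒  T⁴ = (1−a)S/(4σ).
T⁴ = 0.500·17700/(4·5.67×10⁻⁸) = 3.902×10¹⁰ K⁴.
T = (3.902×10¹⁰)^(1/4).

T ≈ 444 K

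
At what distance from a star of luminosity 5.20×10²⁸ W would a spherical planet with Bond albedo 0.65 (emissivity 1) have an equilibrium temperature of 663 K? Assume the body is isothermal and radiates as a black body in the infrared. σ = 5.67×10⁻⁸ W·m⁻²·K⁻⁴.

For an isothermal black-emitting sphere, (1−a)S·πr² = σ·4πr²·T⁴ ⇒ S = 4σT⁴/(1−a).
S = 4·5.67×10⁻⁸·(663)⁴/0.350 = 1.252×10⁵ W/m².
Flux falls as S = L/(4πd²), so d = √(L/(4πS)) = √(5.20×10²⁸/(4π·1.252×10⁵)).

d ≈ 1.82×10¹¹ m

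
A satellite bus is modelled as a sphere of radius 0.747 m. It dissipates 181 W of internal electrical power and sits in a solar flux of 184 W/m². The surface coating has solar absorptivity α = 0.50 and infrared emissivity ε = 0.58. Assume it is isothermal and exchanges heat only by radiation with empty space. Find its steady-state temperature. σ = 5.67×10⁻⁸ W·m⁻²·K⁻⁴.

T ≈ 196 K

At steady state, absorbed solar power + internal power = radiated power.
Absorbed: α·S·A_cross = 0.50·184·1.753 = 161.3 W (cross-section πr²).
Total input = 161.3 + 181 = 342.3 W.
Radiated: εσ·A_surf·T⁴ with A_surf = 4πr² = 7.012 m².
T⁴ = 342.3/(0.58·5.67×10⁻⁸·7.012) = 1.484×10⁹ K⁴.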